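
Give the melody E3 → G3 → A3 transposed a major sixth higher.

C#4 E4 F#4

E3: a sixth up reaches C, and 9 semitones makes it C#4.
A major sixth up from G3 gives E4.
A3: a sixth up reaches F, and 9 semitones makes it F#4.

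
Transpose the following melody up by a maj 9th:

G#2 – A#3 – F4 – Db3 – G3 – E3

G#2 → A#3
A#3 → B#4
F4 → G5
Db3 → Eb4
G3 → A4
E3 → F#4

A#3 B#4 G5 Eb4 A4 F#4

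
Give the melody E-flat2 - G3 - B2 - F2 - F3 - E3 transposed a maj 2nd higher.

Eb2: a second up reaches F, and 2 semitones makes it F2.
A major second up from G3 gives A3.
B2 up a major second is C#3.
A major second up from F2 gives G2.
F3 up a major second is G3.
A major second up from E3 gives F#3.

F2 A3 C#3 G2 G3 F#3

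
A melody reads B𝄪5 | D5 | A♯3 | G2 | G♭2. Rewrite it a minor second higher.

B##5 up a minor second is C##6.
D5: a second up reaches E, and 1 semitone makes it Eb5.
A minor second up from A#3 gives B3.
G2 up a minor second is Ab2.
Gb2: a second up reaches A, and 1 semitone makes it Abb2.

C##6 Eb5 B3 Ab2 Abb2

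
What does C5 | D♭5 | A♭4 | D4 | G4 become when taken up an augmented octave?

C#6 D6 A5 D#5 G#5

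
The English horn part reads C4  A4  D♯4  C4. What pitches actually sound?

The English horn sounds a perfect fifth below written, so transpose each written note down a perfect fifth.
C4 → F3
A4 → D4
D#4 → G#3
C4 → F3

F3 D4 G#3 F3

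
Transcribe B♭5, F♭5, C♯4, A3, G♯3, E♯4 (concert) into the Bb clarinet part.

C6 Gb5 D#4 B3 A#3 F##4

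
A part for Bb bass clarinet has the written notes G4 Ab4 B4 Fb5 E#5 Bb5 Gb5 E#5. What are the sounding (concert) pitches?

F3 Gb3 A3 Ebb4 D#4 Ab4 Fb4 D#4

The Bb bass clarinet sounds a major ninth below written, so transpose each written note down a major ninth.
G4 -> F3
Ab4 -> Gb3
B4 -> A3
Fb5 -> Ebb4
E#5 -> D#4
Bb5 -> Ab4
Gb5 -> Fb4
E#5 -> D#4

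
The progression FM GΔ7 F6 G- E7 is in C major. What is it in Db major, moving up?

GbM AbΔ7 Gb6 Ab- F7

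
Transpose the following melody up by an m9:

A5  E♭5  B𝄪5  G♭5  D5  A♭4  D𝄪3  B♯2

Bb6 Fb6 C##7 Abb6 Eb6 Bbb5 E#4 C#4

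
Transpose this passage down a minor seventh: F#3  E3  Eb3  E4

G#2 F#2 F2 F#3

F#3 -> G#2
E3 -> F#2
Eb3 -> F2
E4 -> F#3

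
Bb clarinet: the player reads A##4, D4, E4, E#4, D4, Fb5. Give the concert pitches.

G##4 C4 D4 D#4 C4 Ebb5

The Bb clarinet sounds a major second below written, so transpose each written note down a major second.
A##4 → G##4
D4 → C4
E4 → D4
E#4 → D#4
D4 → C4
Fb5 → Ebb5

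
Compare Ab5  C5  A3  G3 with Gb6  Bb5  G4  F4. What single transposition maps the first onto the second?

up a minor seventh

Take the first pair: Ab5 → Gb6. A to G spans 7 letter names, so the interval is some kind of seventh.
Ab5 to Gb6 is 10 semitones, which makes it a minor seventh; the second version is higher, so the direction is up.
Checking another pair — G3 → F4 — gives the same interval.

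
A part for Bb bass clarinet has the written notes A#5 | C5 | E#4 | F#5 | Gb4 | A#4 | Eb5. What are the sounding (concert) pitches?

G#4 Bb3 D#3 E4 Fb3 G#3 Db4

The Bb bass clarinet sounds a major ninth below written, so transpose each written note down a major ninth.
A#5 to G#4
C5 to Bb3
E#4 to D#3
F#5 to E4
Gb4 to Fb3
A#4 to G#3
Eb5 to Db4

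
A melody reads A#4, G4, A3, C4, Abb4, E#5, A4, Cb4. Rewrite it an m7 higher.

G#5 F5 G4 Bb4 Gbb5 D#6 G5 Bbb4

A#4 → G#5
G4 → F5
A3 → G4
C4 → Bb4
Abb4 → Gbb5
E#5 → D#6
A4 → G5
Cb4 → Bbb4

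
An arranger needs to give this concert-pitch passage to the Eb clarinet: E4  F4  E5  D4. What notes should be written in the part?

The Eb clarinet sounds a minor third above written, so the written part must be a minor third below concert — transpose each note down.
E4 becomes C#4
F4 becomes D4
E5 becomes C#5
D4 becomes B3

C#4 D4 C#5 B3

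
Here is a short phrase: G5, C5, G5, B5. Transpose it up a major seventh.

F#6 B5 F#6 A#6

G5 gives F#6
C5 gives B5
G5 gives F#6
B5 gives A#6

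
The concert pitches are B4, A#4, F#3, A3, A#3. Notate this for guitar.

B5 A#5 F#4 A4 A#4

The guitar sounds a perfect octave below written, so the written part must be a perfect octave above concert — transpose each note up.
B4 to B5
A#4 to A#5
F#3 to F#4
A3 to A4
A#3 to A#4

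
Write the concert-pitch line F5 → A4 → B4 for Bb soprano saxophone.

Written C4 sounds as Bb3 on the Bb soprano saxophone, so concert pitches are written a major second up.
F5 to G5
A4 to B4
B4 to C#5

G5 B4 C#5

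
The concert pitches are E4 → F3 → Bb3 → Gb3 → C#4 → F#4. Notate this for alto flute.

The alto flute sounds a perfect fourth below written, so the written part must be a perfect fourth above concert — transpose each note up.
E4 becomes A4
F3 becomes Bb3
Bb3 becomes Eb4
Gb3 becomes Cb4
C#4 becomes F#4
F#4 becomes B4

A4 Bb3 Eb4 Cb4 F#4 B4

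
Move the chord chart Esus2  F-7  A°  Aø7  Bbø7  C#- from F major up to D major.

F major up to D major is a major sixth; each chord root moves by that interval while the quality stays the same.
Esus2: root E up a major sixth → C#, giving C#sus2.
F-7: root F up a major sixth → D, giving D-7.
A°: root A up a major sixth → F#, giving F#°.
Aø7: root A up a major sixth → F#, giving F#ø7.
Bbø7: root Bb up a major sixth → G, giving Gø7.
C#-: root C# up a major sixth → A#, giving A#-.

C#sus2 D-7 F#° F#ø7 Gø7 A#-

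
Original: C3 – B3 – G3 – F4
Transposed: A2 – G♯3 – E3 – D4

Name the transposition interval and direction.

From C3 to A2 is 3 letter names — a third of some quality.
A2 to C3 is 3 semitones, which makes it a minor third; the second version is lower, so the direction is down.
Checking another pair — F4 → D4 — gives the same interval.

down a minor third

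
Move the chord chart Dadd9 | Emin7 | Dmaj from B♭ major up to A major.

C#add9 D#min7 C#maj

B♭ major up to A major is a major seventh; each chord root moves by that interval while the quality stays the same.
Dadd9: root D up a major seventh → C#, giving C#add9.
Emin7: root E up a major seventh → D#, giving D#min7.
Dmaj: root D up a major seventh → C#, giving C#maj.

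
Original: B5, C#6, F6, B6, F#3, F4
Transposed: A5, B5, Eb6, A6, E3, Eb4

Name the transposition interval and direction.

Take the first pair: B5 → A5. B to A spans 2 letter names, so the interval is some kind of second.
A5 to B5 is 2 semitones, which makes it a major second; the second version is lower, so the direction is down.
Checking another pair — F4 → Eb4 — gives the same interval.

down a major second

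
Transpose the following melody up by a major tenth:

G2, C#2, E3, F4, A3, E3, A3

B3 E#3 G#4 A5 C#5 G#4 C#5

G2 → B3
C#2 → E#3
E3 → G#4
F4 → A5
A3 → C#5
E3 → G#4
A3 → C#5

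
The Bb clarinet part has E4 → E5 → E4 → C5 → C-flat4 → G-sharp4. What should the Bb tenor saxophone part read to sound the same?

E5 E6 E5 C6 Cb5 G#5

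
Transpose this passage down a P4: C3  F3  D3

G2 C3 A2

A perfect fourth down from C3 gives G2.
A perfect fourth down from F3 gives C3.
A perfect fourth down from D3 gives A2.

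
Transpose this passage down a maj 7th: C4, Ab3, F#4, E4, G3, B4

C4 gives Db3
Ab3 gives Bbb2
F#4 gives G3
E4 gives F3
G3 gives Ab2
B4 gives C4

Db3 Bbb2 G3 F3 Ab2 C4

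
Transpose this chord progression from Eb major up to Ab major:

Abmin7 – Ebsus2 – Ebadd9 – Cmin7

Dbmin7 Absus2 Abadd9 Fmin7

Eb major up to Ab major is a perfect fourth; each chord root moves by that interval while the quality stays the same.
Abmin7: root Ab up a perfect fourth → Db, giving Dbmin7.
Ebsus2: root Eb up a perfect fourth → Ab, giving Absus2.
Ebadd9: root Eb up a perfect fourth → Ab, giving Abadd9.
Cmin7: root C up a perfect fourth → F, giving Fmin7.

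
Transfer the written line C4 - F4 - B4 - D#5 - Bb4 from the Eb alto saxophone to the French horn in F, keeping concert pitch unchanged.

Bb3 Eb4 A4 C#5 Ab4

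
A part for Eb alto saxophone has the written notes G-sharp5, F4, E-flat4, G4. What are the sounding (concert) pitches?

Written C4 on the Eb alto saxophone sounds as Eb3, a major sixth lower; apply that shift to every note.
G#5 → B4
F4 → Ab3
Eb4 → Gb3
G4 → Bb3

B4 Ab3 Gb3 Bb3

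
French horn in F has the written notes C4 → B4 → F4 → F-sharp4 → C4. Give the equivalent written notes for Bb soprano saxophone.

G3 F#4 C4 C#4 G3

First find concert pitch: the French horn in F sounds a perfect fifth below written, so C4 B4 F4 F-sharp4 C4 sounds F3 E4 Bb3 B3 F3.
Then write for Bb soprano saxophone: it sounds a major second below written, so the part must be a major second above concert.
F3 → G3
E4 → F#4
Bb3 → C4
B3 → C#4
F3 → G3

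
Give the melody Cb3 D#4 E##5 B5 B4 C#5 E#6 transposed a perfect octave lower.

Cb2 D#3 E##4 B4 B3 C#4 E#5

Cb3 down a perfect octave is Cb2.
D#4 down a perfect octave is D#3.
A perfect octave down from E##5 gives E##4.
B5 down a perfect octave is B4.
B4: an octave down reaches B, and 12 semitones makes it B3.
C#5 down a perfect octave is C#4.
A perfect octave down from E#6 gives E#5.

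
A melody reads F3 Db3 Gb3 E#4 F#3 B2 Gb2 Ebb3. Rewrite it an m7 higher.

Eb4 Cb4 Fb4 D#5 E4 A3 Fb3 Dbb4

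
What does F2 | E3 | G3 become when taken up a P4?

Bb2 A3 C4

F2 -> Bb2
E3 -> A3
G3 -> C4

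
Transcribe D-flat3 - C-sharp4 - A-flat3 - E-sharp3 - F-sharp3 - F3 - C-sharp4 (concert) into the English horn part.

Ab3 G#4 Eb4 B#3 C#4 C4 G#4

Written C4 sounds as F3 on the English horn, so concert pitches are written a perfect fifth up.
Db3 to Ab3
C#4 to G#4
Ab3 to Eb4
E#3 to B#3
F#3 to C#4
F3 to C4
C#4 to G#4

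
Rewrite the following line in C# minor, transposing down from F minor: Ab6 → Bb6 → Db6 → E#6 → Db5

E6 F#6 A5 B##5 A4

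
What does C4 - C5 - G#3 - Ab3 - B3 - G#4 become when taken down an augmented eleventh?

Gb2 Gb3 D2 Ebb2 F2 D3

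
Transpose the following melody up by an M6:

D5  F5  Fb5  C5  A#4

A major sixth up from D5 gives B5.
F5 up a major sixth is D6.
Fb5 up a major sixth is Db6.
C5 up a major sixth is A5.
A#4 up a major sixth is F##5.

B5 D6 Db6 A5 F##5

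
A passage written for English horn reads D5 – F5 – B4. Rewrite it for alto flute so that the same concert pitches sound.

C5 Eb5 A4

First find concert pitch: the English horn sounds a perfect fifth below written, so D5 F5 B4 sounds G4 Bb4 E4.
Then write for alto flute: it sounds a perfect fourth below written, so the part must be a perfect fourth above concert.
G4 → C5
Bb4 → Eb5
E4 → A4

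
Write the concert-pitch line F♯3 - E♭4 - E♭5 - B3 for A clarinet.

A3 Gb4 Gb5 D4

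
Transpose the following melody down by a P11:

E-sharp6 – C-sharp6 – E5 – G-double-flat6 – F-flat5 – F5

A perfect eleventh down from E#6 gives B#4.
C#6 down a perfect eleventh is G#4.
E5: an eleventh down reaches B, and 17 semitones makes it B3.
Gbb6 down a perfect eleventh is Dbb5.
Fb5: an eleventh down reaches C, and 17 semitones makes it Cb4.
A perfect eleventh down from F5 gives C4.

B#4 G#4 B3 Dbb5 Cb4 C4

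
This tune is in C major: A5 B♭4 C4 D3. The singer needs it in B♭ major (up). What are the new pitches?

C major to B♭ major up is a minor seventh, so every note moves up by that interval.
A5 becomes G6
Bb4 becomes Ab5
C4 becomes Bb4
D3 becomes C4

G6 Ab5 Bb4 C4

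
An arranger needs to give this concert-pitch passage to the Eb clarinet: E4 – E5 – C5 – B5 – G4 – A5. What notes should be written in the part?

C#4 C#5 A4 G#5 E4 F#5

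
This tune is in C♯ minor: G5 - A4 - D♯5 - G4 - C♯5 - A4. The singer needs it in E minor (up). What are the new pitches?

From C♯ up to E is a minor third; apply that to each pitch.
G5 gives Bb5
A4 gives C5
D#5 gives F#5
G4 gives Bb4
C#5 gives E5
A4 gives C5

Bb5 C5 F#5 Bb4 E5 C5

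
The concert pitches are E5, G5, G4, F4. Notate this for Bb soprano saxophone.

F#5 A5 A4 G4

The Bb soprano saxophone sounds a major second below written, so the written part must be a major second above concert — transpose each note up.
E5 becomes F#5
G5 becomes A5
G4 becomes A4
F4 becomes G4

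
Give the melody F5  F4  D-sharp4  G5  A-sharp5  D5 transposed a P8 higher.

F6 F5 D#5 G6 A#6 D6

F5 -> F6
F4 -> F5
D#4 -> D#5
G5 -> G6
A#5 -> A#6
D5 -> D6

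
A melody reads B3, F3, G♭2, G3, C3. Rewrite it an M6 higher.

G#4 D4 Eb3 E4 A3

B3 → G#4
F3 → D4
Gb2 → Eb3
G3 → E4
C3 → A3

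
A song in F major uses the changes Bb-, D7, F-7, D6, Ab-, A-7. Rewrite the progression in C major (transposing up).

F- A7 C-7 A6 Eb- E-7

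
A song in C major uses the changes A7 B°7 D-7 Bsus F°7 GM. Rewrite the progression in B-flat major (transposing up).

G7 A°7 C-7 Asus Eb°7 FM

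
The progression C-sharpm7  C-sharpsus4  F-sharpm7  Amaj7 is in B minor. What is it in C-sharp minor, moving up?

D#m7 D#sus4 G#m7 Bmaj7

B minor up to C-sharp minor is a major second; each chord root moves by that interval while the quality stays the same.
C-sharpm7: root C-sharp up a major second → D#, giving D#m7.
C-sharpsus4: root C-sharp up a major second → D#, giving D#sus4.
F-sharpm7: root F-sharp up a major second → G#, giving G#m7.
Amaj7: root A up a major second → B, giving Bmaj7.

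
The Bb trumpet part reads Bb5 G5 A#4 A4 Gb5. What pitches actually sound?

Ab5 F5 G#4 G4 Fb5

Written C4 on the Bb trumpet sounds as Bb3, a major second lower; apply that shift to every note.
Bb5 -> Ab5
G5 -> F5
A#4 -> G#4
A4 -> G4
Gb5 -> Fb5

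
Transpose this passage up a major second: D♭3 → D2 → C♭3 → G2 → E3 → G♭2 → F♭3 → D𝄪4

Db3 becomes Eb3
D2 becomes E2
Cb3 becomes Db3
G2 becomes A2
E3 becomes F#3
Gb2 becomes Ab2
Fb3 becomes Gb3
D##4 becomes E##4

Eb3 E2 Db3 A2 F#3 Ab2 Gb3 E##4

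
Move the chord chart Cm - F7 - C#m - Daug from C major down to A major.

C major down to A major is a minor third; each chord root moves by that interval while the quality stays the same.
Cm: root C down a minor third → A, giving Am.
F7: root F down a minor third → D, giving D7.
C#m: root C# down a minor third → A#, giving A#m.
Daug: root D down a minor third → B, giving Baug.

Am D7 A#m Baug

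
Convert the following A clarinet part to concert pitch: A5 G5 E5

The A clarinet sounds a minor third below written, so transpose each written note down a minor third.
A5 to F#5
G5 to E5
E5 to C#5

F#5 E5 C#5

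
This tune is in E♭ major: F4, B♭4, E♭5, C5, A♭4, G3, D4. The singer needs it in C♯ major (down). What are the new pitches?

D#4 G#4 C#5 A#4 F#4 E#3 B#3

From E♭ down to C♯ is a diminished third; apply that to each pitch.
F4 to D#4
Bb4 to G#4
Eb5 to C#5
C5 to A#4
Ab4 to F#4
G3 to E#3
D4 to B#3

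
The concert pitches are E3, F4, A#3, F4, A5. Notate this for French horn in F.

Written C4 sounds as F3 on the French horn in F, so concert pitches are written a perfect fifth up.
E3 → B3
F4 → C5
A#3 → E#4
F4 → C5
A5 → E6

B3 C5 E#4 C5 E6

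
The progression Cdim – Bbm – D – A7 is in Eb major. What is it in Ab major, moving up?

Eb major up to Ab major is a perfect fourth; each chord root moves by that interval while the quality stays the same.
Cdim: root C up a perfect fourth → F, giving Fdim.
Bbm: root Bb up a perfect fourth → Eb, giving Ebm.
D: root D up a perfect fourth → G, giving G.
A7: root A up a perfect fourth → D, giving D7.

Fdim Ebm G D7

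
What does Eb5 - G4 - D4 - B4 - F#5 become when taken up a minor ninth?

Fb6 Ab5 Eb5 C6 G6

Eb5: a ninth up reaches F, and 13 semitones makes it Fb6.
G4: a ninth up reaches A, and 13 semitones makes it Ab5.
A minor ninth up from D4 gives Eb5.
B4: a ninth up reaches C, and 13 semitones makes it C6.
F#5 up a minor ninth is G6.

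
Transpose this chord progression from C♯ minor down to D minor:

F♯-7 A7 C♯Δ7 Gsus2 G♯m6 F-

G-7 Bb7 DΔ7 Absus2 Am6 Gb-

C♯ minor down to D minor is a major seventh; each chord root moves by that interval while the quality stays the same.
F♯-7: root F♯ down a major seventh → G, giving G-7.
A7: root A down a major seventh → Bb, giving Bb7.
C♯Δ7: root C♯ down a major seventh → D, giving DΔ7.
Gsus2: root G down a major seventh → Ab, giving Absus2.
G♯m6: root G♯ down a major seventh → A, giving Am6.
F-: root F down a major seventh → Gb, giving Gb-.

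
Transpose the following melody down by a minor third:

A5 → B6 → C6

F#5 G#6 A5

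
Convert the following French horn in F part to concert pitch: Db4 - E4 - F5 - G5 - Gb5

Gb3 A3 Bb4 C5 Cb5

Written C4 on the French horn in F sounds as F3, a perfect fifth lower; apply that shift to every note.
Db4 becomes Gb3
E4 becomes A3
F5 becomes Bb4
G5 becomes C5
Gb5 becomes Cb5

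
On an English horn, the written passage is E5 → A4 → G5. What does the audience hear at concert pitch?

The English horn sounds a perfect fifth below written, so transpose each written note down a perfect fifth.
E5 gives A4
A4 gives D4
G5 gives C5

A4 D4 C5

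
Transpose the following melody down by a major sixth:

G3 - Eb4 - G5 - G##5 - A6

Bb2 Gb3 Bb4 B#4 C6

G3 → Bb2
Eb4 → Gb3
G5 → Bb4
G##5 → B#4
A6 → C6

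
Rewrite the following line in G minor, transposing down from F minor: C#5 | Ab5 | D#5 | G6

F minor to G minor down is a minor seventh, so every note moves down by that interval.
C#5 to D#4
Ab5 to Bb4
D#5 to E#4
G6 to A5

D#4 Bb4 E#4 A5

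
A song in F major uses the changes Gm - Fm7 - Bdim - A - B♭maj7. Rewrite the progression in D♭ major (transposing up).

F major up to D♭ major is a minor sixth; each chord root moves by that interval while the quality stays the same.
Gm: root G up a minor sixth → Eb, giving Ebm.
Fm7: root F up a minor sixth → Db, giving Dbm7.
Bdim: root B up a minor sixth → G, giving Gdim.
A: root A up a minor sixth → F, giving F.
B♭maj7: root B♭ up a minor sixth → Gb, giving Gbmaj7.

Ebm Dbm7 Gdim F Gbmaj7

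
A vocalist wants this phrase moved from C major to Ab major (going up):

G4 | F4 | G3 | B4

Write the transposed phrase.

From C up to Ab is a minor sixth; apply that to each pitch.
G4 to Eb5
F4 to Db5
G3 to Eb4
B4 to G5

Eb5 Db5 Eb4 G5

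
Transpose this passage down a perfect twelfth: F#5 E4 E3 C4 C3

B3 A2 A1 F2 F1

F#5 → B3
E4 → A2
E3 → A1
C4 → F2
C3 → F1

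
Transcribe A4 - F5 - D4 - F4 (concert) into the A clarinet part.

Written C4 sounds as A3 on the A clarinet, so concert pitches are written a minor third up.
A4 becomes C5
F5 becomes Ab5
D4 becomes F4
F4 becomes Ab4

C5 Ab5 F4 Ab4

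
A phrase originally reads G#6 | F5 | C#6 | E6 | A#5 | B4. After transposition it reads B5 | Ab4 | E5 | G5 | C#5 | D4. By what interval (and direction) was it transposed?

From G#6 to B5 is 6 letter names — a sixth of some quality.
B5 to G#6 is 9 semitones, which makes it a major sixth; the second version is lower, so the direction is down.
Checking another pair — B4 → D4 — gives the same interval.

down a major sixth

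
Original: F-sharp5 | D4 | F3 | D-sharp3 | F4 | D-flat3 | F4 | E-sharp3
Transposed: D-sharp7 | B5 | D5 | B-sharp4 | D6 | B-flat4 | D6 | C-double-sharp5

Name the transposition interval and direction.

Take the first pair: F#5 → D#7. F to D spans 13 letter names, so the interval is some kind of thirteenth.
F#5 to D#7 is 21 semitones, which makes it a major thirteenth; the second version is higher, so the direction is up.
Checking another pair — E#3 → C##5 — gives the same interval.

up a major thirteenth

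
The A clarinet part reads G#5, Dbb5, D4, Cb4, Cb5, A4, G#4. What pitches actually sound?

The A clarinet sounds a minor third below written, so transpose each written note down a minor third.
G#5 → E#5
Dbb5 → Bbb4
D4 → B3
Cb4 → Ab3
Cb5 → Ab4
A4 → F#4
G#4 → E#4

E#5 Bbb4 B3 Ab3 Ab4 F#4 E#4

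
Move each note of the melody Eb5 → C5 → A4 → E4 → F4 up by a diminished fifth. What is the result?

Bbb5 Gb5 Eb5 Bb4 Cb5

Eb5 up a diminished fifth is Bbb5.
A diminished fifth up from C5 gives Gb5.
A4: a fifth up reaches E, and 6 semitones makes it Eb5.
E4 up a diminished fifth is Bb4.
F4 up a diminished fifth is Cb5.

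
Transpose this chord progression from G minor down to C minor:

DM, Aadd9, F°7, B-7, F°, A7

GM Dadd9 Bb°7 E-7 Bb° D7

G minor down to C minor is a perfect fifth; each chord root moves by that interval while the quality stays the same.
DM: root D down a perfect fifth → G, giving GM.
Aadd9: root A down a perfect fifth → D, giving Dadd9.
F°7: root F down a perfect fifth → Bb, giving Bb°7.
B-7: root B down a perfect fifth → E, giving E-7.
F°: root F down a perfect fifth → Bb, giving Bb°.
A7: root A down a perfect fifth → D, giving D7.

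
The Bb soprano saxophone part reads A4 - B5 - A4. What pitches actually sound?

G4 A5 G4

The Bb soprano saxophone sounds a major second below written, so transpose each written note down a major second.
A4 → G4
B5 → A5
A4 → G4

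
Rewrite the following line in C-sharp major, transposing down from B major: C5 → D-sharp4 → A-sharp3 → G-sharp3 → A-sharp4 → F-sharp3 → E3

D4 E#3 B#2 A#2 B#3 G#2 F#2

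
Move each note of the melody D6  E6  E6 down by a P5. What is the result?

G5 A5 A5

D6: a fifth down reaches G, and 7 semitones makes it G5.
A perfect fifth down from E6 gives A5.
E6: a fifth down reaches A, and 7 semitones makes it A5.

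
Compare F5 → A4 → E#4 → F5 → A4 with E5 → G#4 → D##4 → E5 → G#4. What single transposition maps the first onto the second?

down a minor second

From F5 to E5 is 2 letter names — a second of some quality.
E5 to F5 is 1 semitone, which makes it a minor second; the second version is lower, so the direction is down.
Checking another pair — A4 → G#4 — gives the same interval.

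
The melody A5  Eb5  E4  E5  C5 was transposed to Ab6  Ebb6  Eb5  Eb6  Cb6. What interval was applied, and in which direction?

up a diminished octave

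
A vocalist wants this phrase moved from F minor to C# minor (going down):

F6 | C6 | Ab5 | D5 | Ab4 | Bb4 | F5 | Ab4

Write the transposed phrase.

F minor to C# minor down is a diminished fourth, so every note moves down by that interval.
F6 gives C#6
C6 gives G#5
Ab5 gives E5
D5 gives A#4
Ab4 gives E4
Bb4 gives F#4
F5 gives C#5
Ab4 gives E4

C#6 G#5 E5 A#4 E4 F#4 C#5 E4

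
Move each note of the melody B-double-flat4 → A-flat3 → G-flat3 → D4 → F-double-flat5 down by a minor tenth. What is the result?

Bbb4 to Gb3
Ab3 to F2
Gb3 to Eb2
D4 to B2
Fbb5 to Dbb4

Gb3 F2 Eb2 B2 Dbb4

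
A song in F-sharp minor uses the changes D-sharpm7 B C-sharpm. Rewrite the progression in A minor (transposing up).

F-sharp minor up to A minor is a minor third; each chord root moves by that interval while the quality stays the same.
D-sharpm7: root D-sharp up a minor third → F#, giving F#m7.
B: root B up a minor third → D, giving D.
C-sharpm: root C-sharp up a minor third → E, giving Em.

F#m7 D Em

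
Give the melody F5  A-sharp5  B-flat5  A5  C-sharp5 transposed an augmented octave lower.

Fb4 A4 Bbb4 Ab4 C4

F5 down an augmented octave is Fb4.
A#5 down an augmented octave is A4.
Bb5: an octave down reaches B, and 13 semitones makes it Bbb4.
An augmented octave down from A5 gives Ab4.
C#5 down an augmented octave is C4.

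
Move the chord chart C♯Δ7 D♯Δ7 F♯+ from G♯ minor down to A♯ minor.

D#Δ7 E#Δ7 G#+

G♯ minor down to A♯ minor is a minor seventh; each chord root moves by that interval while the quality stays the same.
C♯Δ7: root C♯ down a minor seventh → D#, giving D#Δ7.
D♯Δ7: root D♯ down a minor seventh → E#, giving E#Δ7.
F♯+: root F♯ down a minor seventh → G#, giving G#+.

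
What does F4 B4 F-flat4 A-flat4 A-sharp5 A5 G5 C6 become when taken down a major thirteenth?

F4 down a major thirteenth is Ab2.
B4 down a major thirteenth is D3.
A major thirteenth down from Fb4 gives Abb2.
Ab4 down a major thirteenth is Cb3.
A#5: a thirteenth down reaches C, and 21 semitones makes it C#4.
A5: a thirteenth down reaches C, and 21 semitones makes it C4.
G5: a thirteenth down reaches B, and 21 semitones makes it Bb3.
C6: a thirteenth down reaches E, and 21 semitones makes it Eb4.

Ab2 D3 Abb2 Cb3 C#4 C4 Bb3 Eb4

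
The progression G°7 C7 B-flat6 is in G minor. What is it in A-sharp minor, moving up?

G minor up to A-sharp minor is an augmented second; each chord root moves by that interval while the quality stays the same.
G°7: root G up an augmented second → A#, giving A#°7.
C7: root C up an augmented second → D#, giving D#7.
B-flat6: root B-flat up an augmented second → C#, giving C#6.

A#°7 D#7 C#6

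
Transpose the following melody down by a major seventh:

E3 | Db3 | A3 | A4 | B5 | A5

E3: a seventh down reaches F, and 11 semitones makes it F2.
Db3: a seventh down reaches E, and 11 semitones makes it Ebb2.
A3 down a major seventh is Bb2.
A4 down a major seventh is Bb3.
A major seventh down from B5 gives C5.
A5: a seventh down reaches B, and 11 semitones makes it Bb4.

F2 Ebb2 Bb2 Bb3 C5 Bb4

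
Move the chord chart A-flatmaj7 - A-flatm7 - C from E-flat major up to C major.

Fmaj7 Fm7 A

E-flat major up to C major is a major sixth; each chord root moves by that interval while the quality stays the same.
A-flatmaj7: root A-flat up a major sixth → F, giving Fmaj7.
A-flatm7: root A-flat up a major sixth → F, giving Fm7.
C: root C up a major sixth → A, giving A.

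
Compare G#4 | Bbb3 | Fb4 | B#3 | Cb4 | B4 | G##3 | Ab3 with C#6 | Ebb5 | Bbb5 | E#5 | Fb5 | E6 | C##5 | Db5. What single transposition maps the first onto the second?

up a perfect eleventh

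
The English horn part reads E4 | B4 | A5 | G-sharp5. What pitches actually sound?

A3 E4 D5 C#5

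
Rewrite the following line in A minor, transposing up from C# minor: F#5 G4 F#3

D6 Eb5 D4

C# minor to A minor up is a minor sixth, so every note moves up by that interval.
F#5 becomes D6
G4 becomes Eb5
F#3 becomes D4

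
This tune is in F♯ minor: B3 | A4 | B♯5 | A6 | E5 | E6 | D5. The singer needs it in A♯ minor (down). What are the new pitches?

D#3 C#4 D##5 C#6 G#4 G#5 F#4

F♯ minor to A♯ minor down is a minor sixth, so every note moves down by that interval.
B3 to D#3
A4 to C#4
B#5 to D##5
A6 to C#6
E5 to G#4
E6 to G#5
D5 to F#4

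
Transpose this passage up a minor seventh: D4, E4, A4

A minor seventh up from D4 gives C5.
E4: a seventh up reaches D, and 10 semitones makes it D5.
A4: a seventh up reaches G, and 10 semitones makes it G5.

C5 D5 G5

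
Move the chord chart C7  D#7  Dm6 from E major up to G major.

Eb7 F#7 Fm6

E major up to G major is a minor third; each chord root moves by that interval while the quality stays the same.
C7: root C up a minor third → Eb, giving Eb7.
D#7: root D# up a minor third → F#, giving F#7.
Dm6: root D up a minor third → F, giving Fm6.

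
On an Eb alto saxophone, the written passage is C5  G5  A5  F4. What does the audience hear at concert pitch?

Written C4 on the Eb alto saxophone sounds as Eb3, a major sixth lower; apply that shift to every note.
C5 -> Eb4
G5 -> Bb4
A5 -> C5
F4 -> Ab3

Eb4 Bb4 C5 Ab3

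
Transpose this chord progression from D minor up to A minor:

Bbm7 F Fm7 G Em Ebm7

Fm7 C Cm7 D Bm Bbm7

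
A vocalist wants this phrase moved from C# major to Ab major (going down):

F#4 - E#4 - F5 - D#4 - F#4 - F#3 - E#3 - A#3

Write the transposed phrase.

From C# down to Ab is an augmented third; apply that to each pitch.
F#4 → Db4
E#4 → C4
F5 → Dbb5
D#4 → Bb3
F#4 → Db4
F#3 → Db3
E#3 → C3
A#3 → F3

Db4 C4 Dbb5 Bb3 Db4 Db3 C3 F3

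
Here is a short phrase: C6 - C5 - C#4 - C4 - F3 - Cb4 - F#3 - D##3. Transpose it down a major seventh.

Db5 Db4 D3 Db3 Gb2 Dbb3 G2 E#2

C6 → Db5
C5 → Db4
C#4 → D3
C4 → Db3
F3 → Gb2
Cb4 → Dbb3
F#3 → G2
D##3 → E#2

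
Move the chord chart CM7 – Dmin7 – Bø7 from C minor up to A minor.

C minor up to A minor is a major sixth; each chord root moves by that interval while the quality stays the same.
CM7: root C up a major sixth → A, giving AM7.
Dmin7: root D up a major sixth → B, giving Bmin7.
Bø7: root B up a major sixth → G#, giving G#ø7.

AM7 Bmin7 G#ø7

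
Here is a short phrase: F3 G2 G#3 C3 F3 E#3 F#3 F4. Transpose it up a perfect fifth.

C4 D3 D#4 G3 C4 B#3 C#4 C5

F3 to C4
G2 to D3
G#3 to D#4
C3 to G3
F3 to C4
E#3 to B#3
F#3 to C#4
F4 to C5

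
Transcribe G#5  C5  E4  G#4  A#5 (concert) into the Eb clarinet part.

E#5 A4 C#4 E#4 F##5

The Eb clarinet sounds a minor third above written, so the written part must be a minor third below concert — transpose each note down.
G#5 gives E#5
C5 gives A4
E4 gives C#4
G#4 gives E#4
A#5 gives F##5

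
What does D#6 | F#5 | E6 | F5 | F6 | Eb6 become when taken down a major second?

C#6 E5 D6 Eb5 Eb6 Db6

D#6 -> C#6
F#5 -> E5
E6 -> D6
F5 -> Eb5
F6 -> Eb6
Eb6 -> Db6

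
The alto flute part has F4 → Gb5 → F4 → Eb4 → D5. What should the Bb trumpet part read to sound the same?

D4 Eb5 D4 C4 B4

First find concert pitch: the alto flute sounds a perfect fourth below written, so F4 Gb5 F4 Eb4 D5 sounds C4 Db5 C4 Bb3 A4.
Then write for Bb trumpet: it sounds a major second below written, so the part must be a major second above concert.
C4 → D4
Db5 → Eb5
C4 → D4
Bb3 → C4
A4 → B4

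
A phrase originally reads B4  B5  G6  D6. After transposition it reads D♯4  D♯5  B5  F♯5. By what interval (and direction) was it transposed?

From B4 to D#4 is 6 letter names — a sixth of some quality.
D#4 to B4 is 8 semitones, which makes it a minor sixth; the second version is lower, so the direction is down.
Checking another pair — D6 → F#5 — gives the same interval.

down a minor sixth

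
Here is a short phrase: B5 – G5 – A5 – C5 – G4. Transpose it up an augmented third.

B5 up an augmented third is D##6.
An augmented third up from G5 gives B#5.
An augmented third up from A5 gives C##6.
C5: a third up reaches E, and 5 semitones makes it E#5.
G4: a third up reaches B, and 5 semitones makes it B#4.

D##6 B#5 C##6 E#5 B#4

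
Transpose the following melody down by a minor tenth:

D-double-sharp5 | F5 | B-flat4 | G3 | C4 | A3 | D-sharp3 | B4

B##3 D4 G3 E2 A2 F#2 B#1 G#3

D##5 -> B##3
F5 -> D4
Bb4 -> G3
G3 -> E2
C4 -> A2
A3 -> F#2
D#3 -> B#1
B4 -> G#3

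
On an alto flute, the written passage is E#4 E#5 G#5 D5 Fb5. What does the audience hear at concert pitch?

B#3 B#4 D#5 A4 Cb5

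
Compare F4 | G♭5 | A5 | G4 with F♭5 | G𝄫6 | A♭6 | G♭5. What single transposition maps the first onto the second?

From F4 to Fb5 is 8 letter names — an octave of some quality.
F4 to Fb5 is 11 semitones, which makes it a diminished octave; the second version is higher, so the direction is up.
Checking another pair — G4 → Gb5 — gives the same interval.

up a diminished octave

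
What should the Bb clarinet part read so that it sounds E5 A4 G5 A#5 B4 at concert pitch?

F#5 B4 A5 B#5 C#5

Written C4 sounds as Bb3 on the Bb clarinet, so concert pitches are written a major second up.
E5 to F#5
A4 to B4
G5 to A5
A#5 to B#5
B4 to C#5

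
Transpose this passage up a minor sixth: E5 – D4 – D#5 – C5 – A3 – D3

E5 -> C6
D4 -> Bb4
D#5 -> B5
C5 -> Ab5
A3 -> F4
D3 -> Bb3

C6 Bb4 B5 Ab5 F4 Bb3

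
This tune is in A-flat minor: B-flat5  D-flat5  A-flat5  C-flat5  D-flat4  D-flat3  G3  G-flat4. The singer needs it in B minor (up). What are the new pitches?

C#6 E5 B5 D5 E4 E3 A#3 A4

From A-flat up to B is an augmented second; apply that to each pitch.
Bb5 becomes C#6
Db5 becomes E5
Ab5 becomes B5
Cb5 becomes D5
Db4 becomes E4
Db3 becomes E3
G3 becomes A#3
Gb4 becomes A4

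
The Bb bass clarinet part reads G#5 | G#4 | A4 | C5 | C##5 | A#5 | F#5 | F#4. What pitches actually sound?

F#4 F#3 G3 Bb3 B#3 G#4 E4 E3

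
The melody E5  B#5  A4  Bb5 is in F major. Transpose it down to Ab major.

G4 D#5 C4 Db5

F major to Ab major down is a major sixth, so every note moves down by that interval.
E5 becomes G4
B#5 becomes D#5
A4 becomes C4
Bb5 becomes Db5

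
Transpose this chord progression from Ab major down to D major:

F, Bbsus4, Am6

Ab major down to D major is a diminished fifth; each chord root moves by that interval while the quality stays the same.
F: root F down a diminished fifth → B, giving B.
Bbsus4: root Bb down a diminished fifth → E, giving Esus4.
Am6: root A down a diminished fifth → D#, giving D#m6.

B Esus4 D#m6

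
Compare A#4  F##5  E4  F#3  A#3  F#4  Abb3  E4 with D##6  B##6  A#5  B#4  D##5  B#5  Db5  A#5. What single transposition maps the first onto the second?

up an augmented eleventh

From A#4 to D##6 is 11 letter names — an eleventh of some quality.
A#4 to D##6 is 18 semitones, which makes it an augmented eleventh; the second version is higher, so the direction is up.
Checking another pair — E4 → A#5 — gives the same interval.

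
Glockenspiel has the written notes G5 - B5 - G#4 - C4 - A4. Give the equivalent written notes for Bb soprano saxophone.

First find concert pitch: the glockenspiel sounds a perfect fifteenth above written, so G5 B5 G#4 C4 A4 sounds G7 B7 G#6 C6 A6.
Then write for Bb soprano saxophone: it sounds a major second below written, so the part must be a major second above concert.
G7 → A7
B7 → C#8
G#6 → A#6
C6 → D6
A6 → B6

A7 C#8 A#6 D6 B6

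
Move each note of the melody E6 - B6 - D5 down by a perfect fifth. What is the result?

A5 E6 G4

E6 becomes A5
B6 becomes E6
D5 becomes G4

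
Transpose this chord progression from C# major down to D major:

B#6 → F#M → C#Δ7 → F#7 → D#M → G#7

C#6 GM DΔ7 G7 EM A7

C# major down to D major is a major seventh; each chord root moves by that interval while the quality stays the same.
B#6: root B# down a major seventh → C#, giving C#6.
F#M: root F# down a major seventh → G, giving GM.
C#Δ7: root C# down a major seventh → D, giving DΔ7.
F#7: root F# down a major seventh → G, giving G7.
D#M: root D# down a major seventh → E, giving EM.
G#7: root G# down a major seventh → A, giving A7.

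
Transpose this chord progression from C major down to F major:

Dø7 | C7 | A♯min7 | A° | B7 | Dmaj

C major down to F major is a perfect fifth; each chord root moves by that interval while the quality stays the same.
Dø7: root D down a perfect fifth → G, giving Gø7.
C7: root C down a perfect fifth → F, giving F7.
A♯min7: root A♯ down a perfect fifth → D#, giving D#min7.
A°: root A down a perfect fifth → D, giving D°.
B7: root B down a perfect fifth → E, giving E7.
Dmaj: root D down a perfect fifth → G, giving Gmaj.

Gø7 F7 D#min7 D° E7 Gmaj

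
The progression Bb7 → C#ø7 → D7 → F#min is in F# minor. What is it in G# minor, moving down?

C7 D#ø7 E7 G#min

F# minor down to G# minor is a minor seventh; each chord root moves by that interval while the quality stays the same.
Bb7: root Bb down a minor seventh → C, giving C7.
C#ø7: root C# down a minor seventh → D#, giving D#ø7.
D7: root D down a minor seventh → E, giving E7.
F#min: root F# down a minor seventh → G#, giving G#min.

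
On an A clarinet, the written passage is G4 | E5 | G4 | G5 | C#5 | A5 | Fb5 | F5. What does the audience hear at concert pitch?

E4 C#5 E4 E5 A#4 F#5 Db5 D5

The A clarinet sounds a minor third below written, so transpose each written note down a minor third.
G4 gives E4
E5 gives C#5
G4 gives E4
G5 gives E5
C#5 gives A#4
A5 gives F#5
Fb5 gives Db5
F5 gives D5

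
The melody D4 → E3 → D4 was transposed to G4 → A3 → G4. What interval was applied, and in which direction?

up a perfect fourth

Take the first pair: D4 → G4. D to G spans 4 letter names, so the interval is some kind of fourth.
D4 to G4 is 5 semitones, which makes it a perfect fourth; the second version is higher, so the direction is up.
Checking another pair — D4 → G4 — gives the same interval.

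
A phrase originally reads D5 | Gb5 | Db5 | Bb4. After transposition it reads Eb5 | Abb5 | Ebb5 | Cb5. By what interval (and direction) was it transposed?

From D5 to Eb5 is 2 letter names — a second of some quality.
D5 to Eb5 is 1 semitone, which makes it a minor second; the second version is higher, so the direction is up.
Checking another pair — Bb4 → Cb5 — gives the same interval.

up a minor second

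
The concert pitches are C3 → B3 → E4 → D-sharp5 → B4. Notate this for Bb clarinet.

D3 C#4 F#4 E#5 C#5

Written C4 sounds as Bb3 on the Bb clarinet, so concert pitches are written a major second up.
C3 -> D3
B3 -> C#4
E4 -> F#4
D#5 -> E#5
B4 -> C#5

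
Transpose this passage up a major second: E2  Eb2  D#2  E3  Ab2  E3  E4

E2 -> F#2
Eb2 -> F2
D#2 -> E#2
E3 -> F#3
Ab2 -> Bb2
E3 -> F#3
E4 -> F#4

F#2 F2 E#2 F#3 Bb2 F#3 F#4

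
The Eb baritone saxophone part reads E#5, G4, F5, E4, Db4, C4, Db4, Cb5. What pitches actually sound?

The Eb baritone saxophone sounds a major thirteenth below written, so transpose each written note down a major thirteenth.
E#5 to G#3
G4 to Bb2
F5 to Ab3
E4 to G2
Db4 to Fb2
C4 to Eb2
Db4 to Fb2
Cb5 to Ebb3

G#3 Bb2 Ab3 G2 Fb2 Eb2 Fb2 Ebb3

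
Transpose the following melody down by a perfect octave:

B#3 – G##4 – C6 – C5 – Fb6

B#2 G##3 C5 C4 Fb5

B#3 → B#2
G##4 → G##3
C6 → C5
C5 → C4
Fb6 → Fb5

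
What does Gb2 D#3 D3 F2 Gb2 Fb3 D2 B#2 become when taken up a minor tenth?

A minor tenth up from Gb2 gives Bbb3.
D#3: a tenth up reaches F, and 15 semitones makes it F#4.
D3: a tenth up reaches F, and 15 semitones makes it F4.
A minor tenth up from F2 gives Ab3.
Gb2: a tenth up reaches B, and 15 semitones makes it Bbb3.
Fb3 up a minor tenth is Abb4.
D2: a tenth up reaches F, and 15 semitones makes it F3.
B#2: a tenth up reaches D, and 15 semitones makes it D#4.

Bbb3 F#4 F4 Ab3 Bbb3 Abb4 F3 D#4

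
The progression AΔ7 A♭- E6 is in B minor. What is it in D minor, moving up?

CΔ7 Cb- G6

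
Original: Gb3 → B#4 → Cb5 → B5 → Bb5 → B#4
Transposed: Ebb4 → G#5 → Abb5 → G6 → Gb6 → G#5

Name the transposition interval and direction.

up a minor sixth

Take the first pair: Gb3 → Ebb4. G to E spans 6 letter names, so the interval is some kind of sixth.
Gb3 to Ebb4 is 8 semitones, which makes it a minor sixth; the second version is higher, so the direction is up.
Checking another pair — B#4 → G#5 — gives the same interval.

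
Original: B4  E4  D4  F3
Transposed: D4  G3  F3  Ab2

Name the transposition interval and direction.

From B4 to D4 is 6 letter names — a sixth of some quality.
D4 to B4 is 9 semitones, which makes it a major sixth; the second version is lower, so the direction is down.
Checking another pair — F3 → Ab2 — gives the same interval.

down a major sixth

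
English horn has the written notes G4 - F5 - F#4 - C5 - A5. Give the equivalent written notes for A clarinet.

First find concert pitch: the English horn sounds a perfect fifth below written, so G4 F5 F#4 C5 A5 sounds C4 Bb4 B3 F4 D5.
Then write for A clarinet: it sounds a minor third below written, so the part must be a minor third above concert.
C4 → Eb4
Bb4 → Db5
B3 → D4
F4 → Ab4
D5 → F5

Eb4 Db5 D4 Ab4 F5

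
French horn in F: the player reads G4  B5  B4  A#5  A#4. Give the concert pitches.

C4 E5 E4 D#5 D#4

The French horn in F sounds a perfect fifth below written, so transpose each written note down a perfect fifth.
G4 becomes C4
B5 becomes E5
B4 becomes E4
A#5 becomes D#5
A#4 becomes D#4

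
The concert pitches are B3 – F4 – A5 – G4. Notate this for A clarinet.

D4 Ab4 C6 Bb4

Written C4 sounds as A3 on the A clarinet, so concert pitches are written a minor third up.
B3 to D4
F4 to Ab4
A5 to C6
G4 to Bb4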